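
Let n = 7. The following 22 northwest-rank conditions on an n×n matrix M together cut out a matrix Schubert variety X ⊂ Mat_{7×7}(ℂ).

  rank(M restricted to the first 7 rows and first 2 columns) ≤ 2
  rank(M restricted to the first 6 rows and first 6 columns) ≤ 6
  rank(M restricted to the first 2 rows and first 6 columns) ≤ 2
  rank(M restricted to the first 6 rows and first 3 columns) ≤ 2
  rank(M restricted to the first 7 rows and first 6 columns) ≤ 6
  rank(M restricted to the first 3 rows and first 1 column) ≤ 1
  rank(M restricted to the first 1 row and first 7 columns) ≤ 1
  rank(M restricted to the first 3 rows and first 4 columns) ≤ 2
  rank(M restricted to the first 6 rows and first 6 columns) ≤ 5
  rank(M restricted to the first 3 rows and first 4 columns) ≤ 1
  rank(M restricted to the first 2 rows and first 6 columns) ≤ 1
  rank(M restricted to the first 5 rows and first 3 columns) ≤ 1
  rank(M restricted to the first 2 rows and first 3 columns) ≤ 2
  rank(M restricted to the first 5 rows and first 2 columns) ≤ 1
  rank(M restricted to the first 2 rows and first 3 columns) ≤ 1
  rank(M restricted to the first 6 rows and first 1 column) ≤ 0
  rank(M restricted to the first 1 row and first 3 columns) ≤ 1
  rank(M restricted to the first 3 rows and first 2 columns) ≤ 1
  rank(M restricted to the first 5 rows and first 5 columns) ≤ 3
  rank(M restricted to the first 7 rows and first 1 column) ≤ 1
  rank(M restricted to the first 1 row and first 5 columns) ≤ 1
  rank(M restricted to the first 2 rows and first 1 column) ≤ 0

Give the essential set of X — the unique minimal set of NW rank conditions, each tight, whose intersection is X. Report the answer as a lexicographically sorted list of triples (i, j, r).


Rank table r_w(7×7) implied by the 22 constraints:

  row 1: 0 | 1 | 1 | 1 | 1 | 1 | 1
  row 2: 0 | 1 | 1 | 1 | 1 | 1 | 2
  row 3: 0 | 1 | 1 | 1 | 2 | 2 | 3
  row 4: 0 | 1 | 1 | 2 | 3 | 3 | 4
  row 5: 0 | 1 | 1 | 2 | 3 | 4 | 5
  row 6: 0 | 1 | 2 | 3 | 4 | 5 | 6
  row 7: 1 | 2 | 3 | 4 | 5 | 6 | 7

giving w = (2, 7, 5, 4, 6, 3, 1) via Δ²R.

Fulton essential set (4 of the 14 Rothe cells):

[(2, 6, 1), (3, 4, 1), (5, 3, 1), (6, 1, 0)]


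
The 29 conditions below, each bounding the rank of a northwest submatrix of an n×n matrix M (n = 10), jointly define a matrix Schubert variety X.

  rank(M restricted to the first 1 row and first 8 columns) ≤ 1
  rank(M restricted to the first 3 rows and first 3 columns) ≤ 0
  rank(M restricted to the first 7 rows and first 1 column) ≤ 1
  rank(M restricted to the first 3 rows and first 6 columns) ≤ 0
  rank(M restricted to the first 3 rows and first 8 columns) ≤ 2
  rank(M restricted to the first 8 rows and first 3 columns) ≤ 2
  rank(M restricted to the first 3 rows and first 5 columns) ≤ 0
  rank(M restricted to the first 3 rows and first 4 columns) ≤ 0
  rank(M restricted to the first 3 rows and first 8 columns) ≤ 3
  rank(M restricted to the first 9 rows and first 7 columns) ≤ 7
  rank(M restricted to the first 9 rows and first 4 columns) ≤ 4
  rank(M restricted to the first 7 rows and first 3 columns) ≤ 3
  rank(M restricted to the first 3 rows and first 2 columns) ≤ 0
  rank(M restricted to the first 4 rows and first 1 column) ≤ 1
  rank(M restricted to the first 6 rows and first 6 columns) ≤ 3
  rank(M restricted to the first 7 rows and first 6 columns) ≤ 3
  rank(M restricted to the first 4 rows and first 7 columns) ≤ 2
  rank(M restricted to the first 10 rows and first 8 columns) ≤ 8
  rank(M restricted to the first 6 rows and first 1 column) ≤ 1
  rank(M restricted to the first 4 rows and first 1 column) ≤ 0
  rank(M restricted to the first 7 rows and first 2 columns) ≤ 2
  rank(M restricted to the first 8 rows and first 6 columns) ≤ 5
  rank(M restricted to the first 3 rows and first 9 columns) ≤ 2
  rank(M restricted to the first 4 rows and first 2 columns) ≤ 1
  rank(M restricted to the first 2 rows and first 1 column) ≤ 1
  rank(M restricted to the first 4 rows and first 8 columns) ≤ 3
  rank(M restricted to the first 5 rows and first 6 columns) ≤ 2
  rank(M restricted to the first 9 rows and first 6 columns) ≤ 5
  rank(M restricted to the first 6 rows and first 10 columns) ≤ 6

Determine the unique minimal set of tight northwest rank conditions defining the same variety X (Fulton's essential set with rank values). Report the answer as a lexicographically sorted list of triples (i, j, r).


Propagating the 29 rank bounds to every northwest block:

  row 1: 0  0  0  0  0  0  1  1  1  1
  row 2: 0  0  0  0  0  0  1  2  2  2
  row 3: 0  0  0  0  0  0  1  2  2  3
  row 4: 0  1  1  1  1  1  2  3  3  4
  row 5: 1  2  2  2  2  2  3  4  4  5
  row 6: 1  2  2  3  3  3  4  5  5  6
  row 7: 1  2  2  3  3  3  4  5  6  7
  row 8: 1  2  2  3  4  4  5  6  7  8
  row 9: 1  2  3  4  5  5  6  7  8  9
  row 10: 1  2  3  4  5  6  7  8  9  10

giving w = (7, 8, 10, 2, 1, 4, 9, 5, 3, 6) via Δ²R.

|D(w)|=25, |Ess(w)|=5:

[(3, 6, 0), (3, 9, 2), (4, 1, 0), (7, 6, 3), (8, 3, 2)]


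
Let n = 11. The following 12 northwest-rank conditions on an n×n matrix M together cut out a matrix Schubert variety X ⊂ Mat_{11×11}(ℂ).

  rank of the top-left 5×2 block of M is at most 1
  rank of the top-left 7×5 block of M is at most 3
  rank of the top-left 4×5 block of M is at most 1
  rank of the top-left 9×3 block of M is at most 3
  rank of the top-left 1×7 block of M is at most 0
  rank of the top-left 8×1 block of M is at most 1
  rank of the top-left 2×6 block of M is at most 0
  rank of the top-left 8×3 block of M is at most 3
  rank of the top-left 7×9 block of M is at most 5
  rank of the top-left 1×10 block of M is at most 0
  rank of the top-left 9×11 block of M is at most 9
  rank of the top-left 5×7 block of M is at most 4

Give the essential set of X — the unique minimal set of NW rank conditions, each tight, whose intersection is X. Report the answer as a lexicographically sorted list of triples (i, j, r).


The tightest implied rank at each (i,j), from the 12 conditions:

  i=1: 0, 0, 0, 0, 0, 0, 0, 0, 0, 0, 1
  i=2: 0, 0, 0, 0, 0, 0, 1, 1, 1, 1, 2
  i=3: 1, 1, 1, 1, 1, 1, 2, 2, 2, 2, 3
  i=4: 1, 1, 1, 1, 1, 2, 3, 3, 3, 3, 4
  i=5: 1, 1, 2, 2, 2, 3, 4, 4, 4, 4, 5
  i=6: 1, 2, 3, 3, 3, 4, 5, 5, 5, 5, 6
  i=7: 1, 2, 3, 3, 3, 4, 5, 5, 5, 6, 7
  i=8: 1, 2, 3, 4, 4, 5, 6, 6, 6, 7, 8
  i=9: 1, 2, 3, 4, 5, 6, 7, 7, 7, 8, 9
  i=10: 1, 2, 3, 4, 5, 6, 7, 8, 8, 9, 10
  i=11: 1, 2, 3, 4, 5, 6, 7, 8, 9, 10, 11

reading off 1-entries of Δ²R: w = (11, 7, 1, 6, 3, 2, 10, 4, 5, 8, 9).

D(w) has 25 cells with 6 SE-corners; essential set:

[(1, 10, 0), (2, 6, 0), (4, 5, 1), (5, 2, 1), (7, 5, 3), (7, 9, 5)]


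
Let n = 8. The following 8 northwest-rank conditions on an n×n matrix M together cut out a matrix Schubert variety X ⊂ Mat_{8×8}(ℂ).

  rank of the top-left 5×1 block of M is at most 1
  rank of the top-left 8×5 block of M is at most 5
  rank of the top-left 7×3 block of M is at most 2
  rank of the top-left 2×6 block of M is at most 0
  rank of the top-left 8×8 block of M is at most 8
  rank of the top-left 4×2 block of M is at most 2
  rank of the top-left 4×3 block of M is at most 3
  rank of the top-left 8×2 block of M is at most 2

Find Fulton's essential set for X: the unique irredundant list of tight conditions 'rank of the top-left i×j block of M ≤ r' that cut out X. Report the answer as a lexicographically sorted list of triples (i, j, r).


Rank table r_w(8×8) implied by the 8 constraints:

  i=1: 0 0 0 0 0 0 1 1
  i=2: 0 0 0 0 0 0 1 2
  i=3: 1 1 1 1 1 1 2 3
  i=4: 1 2 2 2 2 2 3 4
  i=5: 1 2 2 3 3 3 4 5
  i=6: 1 2 2 3 4 4 5 6
  i=7: 1 2 2 3 4 5 6 7
  i=8: 1 2 3 4 5 6 7 8

giving w = (7, 8, 1, 2, 4, 5, 6, 3) via Δ²R.

ℓ(w)=15; the 2 essential cells (i,j,r):

[(2, 6, 0), (7, 3, 2)]


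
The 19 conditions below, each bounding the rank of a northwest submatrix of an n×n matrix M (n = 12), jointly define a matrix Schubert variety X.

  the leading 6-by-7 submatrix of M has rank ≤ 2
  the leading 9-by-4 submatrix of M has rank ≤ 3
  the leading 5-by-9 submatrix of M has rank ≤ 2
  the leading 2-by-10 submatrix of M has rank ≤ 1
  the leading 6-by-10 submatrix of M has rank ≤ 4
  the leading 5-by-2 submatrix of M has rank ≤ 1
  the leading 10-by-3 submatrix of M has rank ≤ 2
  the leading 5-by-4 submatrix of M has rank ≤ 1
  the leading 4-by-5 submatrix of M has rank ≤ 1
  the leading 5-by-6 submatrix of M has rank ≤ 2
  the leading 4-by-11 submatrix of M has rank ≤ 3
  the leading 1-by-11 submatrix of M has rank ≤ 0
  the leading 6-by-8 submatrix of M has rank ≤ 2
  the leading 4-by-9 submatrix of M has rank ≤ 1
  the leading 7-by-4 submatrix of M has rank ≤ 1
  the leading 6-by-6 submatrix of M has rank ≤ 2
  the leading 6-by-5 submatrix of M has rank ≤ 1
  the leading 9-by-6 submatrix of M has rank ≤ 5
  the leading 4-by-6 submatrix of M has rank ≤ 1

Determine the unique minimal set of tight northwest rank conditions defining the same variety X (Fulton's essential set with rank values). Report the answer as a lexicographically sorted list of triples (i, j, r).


The tightest implied rank at each (i,j), from the 19 conditions:

  i=1: 0, 0, 0, 0, 0, 0, 0, 0, 0, 0, 0, 1
  i=2: 1, 1, 1, 1, 1, 1, 1, 1, 1, 1, 1, 2
  i=3: 1, 1, 1, 1, 1, 1, 1, 1, 1, 2, 2, 3
  i=4: 1, 1, 1, 1, 1, 1, 1, 1, 1, 2, 3, 4
  i=5: 1, 1, 1, 1, 1, 2, 2, 2, 2, 3, 4, 5
  i=6: 1, 1, 1, 1, 1, 2, 2, 2, 3, 4, 5, 6
  i=7: 1, 1, 1, 1, 2, 3, 3, 3, 4, 5, 6, 7
  i=8: 1, 2, 2, 2, 3, 4, 4, 4, 5, 6, 7, 8
  i=9: 1, 2, 2, 3, 4, 5, 5, 5, 6, 7, 8, 9
  i=10: 1, 2, 2, 3, 4, 5, 6, 6, 7, 8, 9, 10
  i=11: 1, 2, 3, 4, 5, 6, 7, 7, 8, 9, 10, 11
  i=12: 1, 2, 3, 4, 5, 6, 7, 8, 9, 10, 11, 12

giving w = (12, 1, 10, 11, 6, 9, 5, 2, 4, 7, 3, 8) via Δ²R.

Fulton essential set (6 of the 42 Rothe cells):

[(1, 11, 0), (4, 9, 1), (6, 5, 1), (6, 8, 2), (7, 4, 1), (10, 3, 2)]


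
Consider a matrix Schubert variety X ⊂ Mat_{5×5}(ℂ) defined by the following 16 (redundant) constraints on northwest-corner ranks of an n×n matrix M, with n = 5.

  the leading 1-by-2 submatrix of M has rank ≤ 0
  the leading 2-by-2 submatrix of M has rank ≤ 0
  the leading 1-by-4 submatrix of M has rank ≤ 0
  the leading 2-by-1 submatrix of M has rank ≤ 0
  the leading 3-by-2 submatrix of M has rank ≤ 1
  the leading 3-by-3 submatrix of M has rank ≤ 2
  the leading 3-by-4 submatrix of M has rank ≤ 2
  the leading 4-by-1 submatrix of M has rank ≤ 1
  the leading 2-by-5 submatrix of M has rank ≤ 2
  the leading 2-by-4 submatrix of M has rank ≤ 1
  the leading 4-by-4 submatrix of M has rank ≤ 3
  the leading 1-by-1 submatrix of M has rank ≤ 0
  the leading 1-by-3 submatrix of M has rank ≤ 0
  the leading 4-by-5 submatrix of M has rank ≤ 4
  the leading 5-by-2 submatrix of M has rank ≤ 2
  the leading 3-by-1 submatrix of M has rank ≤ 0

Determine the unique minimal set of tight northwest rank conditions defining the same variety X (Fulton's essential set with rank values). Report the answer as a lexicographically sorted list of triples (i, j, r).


Reconstructing r_w from the 16 given conditions:

  i=1: 0, 0, 0, 0, 1
  i=2: 0, 0, 1, 1, 2
  i=3: 0, 1, 2, 2, 3
  i=4: 1, 2, 3, 3, 4
  i=5: 1, 2, 3, 4, 5

giving w = (5, 3, 2, 1, 4) via Δ²R.

Fulton essential set (3 of the 7 Rothe cells):

[(1, 4, 0), (2, 2, 0), (3, 1, 0)]


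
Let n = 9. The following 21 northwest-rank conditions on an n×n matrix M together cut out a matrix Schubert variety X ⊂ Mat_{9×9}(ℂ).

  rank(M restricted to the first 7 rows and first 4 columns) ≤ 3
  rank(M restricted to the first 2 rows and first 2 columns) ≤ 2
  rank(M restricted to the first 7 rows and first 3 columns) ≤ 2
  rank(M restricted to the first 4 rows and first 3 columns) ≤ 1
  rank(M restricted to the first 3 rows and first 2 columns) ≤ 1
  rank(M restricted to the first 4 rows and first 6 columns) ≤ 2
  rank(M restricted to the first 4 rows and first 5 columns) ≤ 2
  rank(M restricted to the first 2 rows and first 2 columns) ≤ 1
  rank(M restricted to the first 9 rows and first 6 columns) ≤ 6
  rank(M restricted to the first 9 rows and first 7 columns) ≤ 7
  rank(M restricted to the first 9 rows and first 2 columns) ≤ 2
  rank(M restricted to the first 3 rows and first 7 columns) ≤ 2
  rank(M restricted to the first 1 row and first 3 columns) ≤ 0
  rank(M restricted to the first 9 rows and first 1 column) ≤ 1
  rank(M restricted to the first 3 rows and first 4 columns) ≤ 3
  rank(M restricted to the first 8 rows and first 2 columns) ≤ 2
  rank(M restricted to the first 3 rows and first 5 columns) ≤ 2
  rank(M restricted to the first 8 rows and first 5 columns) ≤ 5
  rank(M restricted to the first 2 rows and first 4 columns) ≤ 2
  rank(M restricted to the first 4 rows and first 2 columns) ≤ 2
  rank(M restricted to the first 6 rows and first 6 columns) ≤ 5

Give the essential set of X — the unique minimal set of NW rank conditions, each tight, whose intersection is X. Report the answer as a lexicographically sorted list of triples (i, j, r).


Computing R[i][j] = min implied NW-rank bound (n=9, 21 conditions):

  row 1: 0 | 0 | 0 | 1 | 1 | 1 | 1 | 1 | 1
  row 2: 1 | 1 | 1 | 2 | 2 | 2 | 2 | 2 | 2
  row 3: 1 | 1 | 1 | 2 | 2 | 2 | 2 | 3 | 3
  row 4: 1 | 1 | 1 | 2 | 2 | 2 | 3 | 4 | 4
  row 5: 1 | 2 | 2 | 3 | 3 | 3 | 4 | 5 | 5
  row 6: 1 | 2 | 2 | 3 | 4 | 4 | 5 | 6 | 6
  row 7: 1 | 2 | 2 | 3 | 4 | 5 | 6 | 7 | 7
  row 8: 1 | 2 | 3 | 4 | 5 | 6 | 7 | 8 | 8
  row 9: 1 | 2 | 3 | 4 | 5 | 6 | 7 | 8 | 9

so w = (4, 1, 8, 7, 2, 5, 6, 3, 9).

|D(w)|=14, |Ess(w)|=5:

[(1, 3, 0), (3, 7, 2), (4, 3, 1), (4, 6, 2), (7, 3, 2)]


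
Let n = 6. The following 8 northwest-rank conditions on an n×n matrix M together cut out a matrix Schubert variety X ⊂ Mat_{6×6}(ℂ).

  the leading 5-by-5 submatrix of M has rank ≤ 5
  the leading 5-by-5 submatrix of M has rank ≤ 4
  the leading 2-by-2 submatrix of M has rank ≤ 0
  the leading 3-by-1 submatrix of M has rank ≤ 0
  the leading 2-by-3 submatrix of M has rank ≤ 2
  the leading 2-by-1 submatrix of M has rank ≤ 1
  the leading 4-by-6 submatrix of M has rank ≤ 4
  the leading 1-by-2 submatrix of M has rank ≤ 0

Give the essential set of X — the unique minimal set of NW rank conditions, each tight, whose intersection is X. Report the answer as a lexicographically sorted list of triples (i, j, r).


The tightest implied rank at each (i,j), from the 8 conditions:

  0, 0, 1, 1, 1, 1
  0, 0, 1, 2, 2, 2
  0, 1, 2, 3, 3, 3
  1, 2, 3, 4, 4, 4
  1, 2, 3, 4, 4, 5
  1, 2, 3, 4, 5, 6

hence w(1..6) = (3, 4, 2, 1, 6, 5).

3 SE-corners of the 6-cell Rothe diagram give Ess(w):

[(2, 2, 0), (3, 1, 0), (5, 5, 4)]


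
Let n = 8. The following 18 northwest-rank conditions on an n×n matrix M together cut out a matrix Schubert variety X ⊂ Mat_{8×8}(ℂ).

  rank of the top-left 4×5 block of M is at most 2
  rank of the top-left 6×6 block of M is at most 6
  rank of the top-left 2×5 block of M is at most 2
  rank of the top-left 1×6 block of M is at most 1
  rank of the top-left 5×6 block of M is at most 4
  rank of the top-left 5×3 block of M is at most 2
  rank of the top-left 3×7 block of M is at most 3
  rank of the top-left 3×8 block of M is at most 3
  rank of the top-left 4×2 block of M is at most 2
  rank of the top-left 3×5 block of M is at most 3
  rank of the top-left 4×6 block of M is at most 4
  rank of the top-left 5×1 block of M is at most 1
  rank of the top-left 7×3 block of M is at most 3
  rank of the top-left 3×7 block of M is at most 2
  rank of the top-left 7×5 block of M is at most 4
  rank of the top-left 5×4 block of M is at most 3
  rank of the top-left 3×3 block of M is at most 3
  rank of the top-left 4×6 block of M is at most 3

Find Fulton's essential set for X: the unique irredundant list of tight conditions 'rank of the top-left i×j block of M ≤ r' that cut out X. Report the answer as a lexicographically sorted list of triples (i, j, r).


Rank table r_w(8×8) implied by the 18 constraints:

  row 1: 1 1 1 1 1 1 1 1
  row 2: 1 2 2 2 2 2 2 2
  row 3: 1 2 2 2 2 2 2 3
  row 4: 1 2 2 2 2 3 3 4
  row 5: 1 2 2 3 3 4 4 5
  row 6: 1 2 3 4 4 5 5 6
  row 7: 1 2 3 4 4 5 6 7
  row 8: 1 2 3 4 5 6 7 8

the unique w with this rank table is (1, 2, 8, 6, 4, 3, 7, 5).

4 SE-corners of the 10-cell Rothe diagram give Ess(w):

[(3, 7, 2), (4, 5, 2), (5, 3, 2), (7, 5, 4)]


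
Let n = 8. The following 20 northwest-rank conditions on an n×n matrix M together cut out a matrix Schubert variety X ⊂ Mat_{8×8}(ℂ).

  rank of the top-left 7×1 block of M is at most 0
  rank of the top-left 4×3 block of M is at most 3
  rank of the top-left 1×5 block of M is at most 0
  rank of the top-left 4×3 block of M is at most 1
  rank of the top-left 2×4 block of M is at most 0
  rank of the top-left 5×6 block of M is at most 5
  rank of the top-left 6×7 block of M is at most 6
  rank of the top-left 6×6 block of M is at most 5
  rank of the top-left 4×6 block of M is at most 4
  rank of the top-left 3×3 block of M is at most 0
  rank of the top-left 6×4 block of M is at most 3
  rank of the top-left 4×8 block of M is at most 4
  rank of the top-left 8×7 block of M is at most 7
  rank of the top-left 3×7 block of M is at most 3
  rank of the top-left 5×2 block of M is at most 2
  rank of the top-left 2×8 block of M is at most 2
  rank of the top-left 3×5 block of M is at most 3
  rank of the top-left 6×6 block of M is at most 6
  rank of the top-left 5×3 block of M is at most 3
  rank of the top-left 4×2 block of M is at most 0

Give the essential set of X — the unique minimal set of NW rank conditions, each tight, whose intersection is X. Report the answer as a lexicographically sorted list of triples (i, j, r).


Rank table r_w(8×8) implied by the 20 constraints:

  R[1]: 0 | 0 | 0 | 0 | 0 | 1 | 1 | 1
  R[2]: 0 | 0 | 0 | 0 | 1 | 2 | 2 | 2
  R[3]: 0 | 0 | 0 | 1 | 2 | 3 | 3 | 3
  R[4]: 0 | 0 | 1 | 2 | 3 | 4 | 4 | 4
  R[5]: 0 | 1 | 2 | 3 | 4 | 5 | 5 | 5
  R[6]: 0 | 1 | 2 | 3 | 4 | 5 | 6 | 6
  R[7]: 0 | 1 | 2 | 3 | 4 | 5 | 6 | 7
  R[8]: 1 | 2 | 3 | 4 | 5 | 6 | 7 | 8

second differences of R give the permutation w = (6, 5, 4, 3, 2, 7, 8, 1).

5 SE-corners of the 17-cell Rothe diagram give Ess(w):

[(1, 5, 0), (2, 4, 0), (3, 3, 0), (4, 2, 0), (7, 1, 0)]


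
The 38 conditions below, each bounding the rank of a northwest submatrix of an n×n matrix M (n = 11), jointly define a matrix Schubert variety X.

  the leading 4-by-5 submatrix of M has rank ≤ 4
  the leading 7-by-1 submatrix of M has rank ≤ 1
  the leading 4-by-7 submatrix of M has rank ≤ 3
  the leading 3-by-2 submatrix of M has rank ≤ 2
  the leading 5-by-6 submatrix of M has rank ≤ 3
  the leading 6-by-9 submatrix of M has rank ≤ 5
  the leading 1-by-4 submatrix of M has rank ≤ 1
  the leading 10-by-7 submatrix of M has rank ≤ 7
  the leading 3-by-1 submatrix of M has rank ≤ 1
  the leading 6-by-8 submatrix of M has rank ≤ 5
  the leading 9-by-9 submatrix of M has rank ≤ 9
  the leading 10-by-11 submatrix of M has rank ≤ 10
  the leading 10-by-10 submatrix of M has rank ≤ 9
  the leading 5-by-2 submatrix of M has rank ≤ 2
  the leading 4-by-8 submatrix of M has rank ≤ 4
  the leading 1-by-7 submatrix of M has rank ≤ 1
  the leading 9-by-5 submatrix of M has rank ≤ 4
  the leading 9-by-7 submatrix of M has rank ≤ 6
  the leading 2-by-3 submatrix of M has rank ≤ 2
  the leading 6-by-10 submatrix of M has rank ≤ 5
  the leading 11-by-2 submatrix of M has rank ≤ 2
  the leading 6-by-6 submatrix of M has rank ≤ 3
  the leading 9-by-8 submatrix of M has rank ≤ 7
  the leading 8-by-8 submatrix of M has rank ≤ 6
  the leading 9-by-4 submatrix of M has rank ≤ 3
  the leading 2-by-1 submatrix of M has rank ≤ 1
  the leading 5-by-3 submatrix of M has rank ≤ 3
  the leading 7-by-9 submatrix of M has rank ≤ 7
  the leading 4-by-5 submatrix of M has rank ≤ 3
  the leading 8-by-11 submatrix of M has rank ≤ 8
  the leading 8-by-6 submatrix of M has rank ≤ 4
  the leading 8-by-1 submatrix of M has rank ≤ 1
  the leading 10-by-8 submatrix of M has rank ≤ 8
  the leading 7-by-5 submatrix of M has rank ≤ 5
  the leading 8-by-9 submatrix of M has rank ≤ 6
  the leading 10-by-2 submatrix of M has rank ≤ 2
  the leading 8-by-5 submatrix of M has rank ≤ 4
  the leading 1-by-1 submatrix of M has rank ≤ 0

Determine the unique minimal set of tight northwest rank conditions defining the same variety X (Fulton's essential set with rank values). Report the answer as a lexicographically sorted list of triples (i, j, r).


Computing R[i][j] = min implied NW-rank bound (n=11, 38 conditions):

  i=1: 0, 1, 1, 1, 1, 1, 1, 1, 1, 1, 1
  i=2: 1, 2, 2, 2, 2, 2, 2, 2, 2, 2, 2
  i=3: 1, 2, 3, 3, 3, 3, 3, 3, 3, 3, 3
  i=4: 1, 2, 3, 3, 3, 3, 3, 4, 4, 4, 4
  i=5: 1, 2, 3, 3, 3, 3, 4, 5, 5, 5, 5
  i=6: 1, 2, 3, 3, 3, 3, 4, 5, 5, 5, 6
  i=7: 1, 2, 3, 3, 4, 4, 5, 6, 6, 6, 7
  i=8: 1, 2, 3, 3, 4, 4, 5, 6, 6, 7, 8
  i=9: 1, 2, 3, 3, 4, 5, 6, 7, 7, 8, 9
  i=10: 1, 2, 3, 4, 5, 6, 7, 8, 8, 9, 10
  i=11: 1, 2, 3, 4, 5, 6, 7, 8, 9, 10, 11

hence w(1..11) = (2, 1, 3, 8, 7, 11, 5, 10, 6, 4, 9).

Rothe diagram D(w) (18 cells), 7 SE-corners (essential conditions):

[(1, 1, 0), (4, 7, 3), (6, 6, 3), (6, 10, 5), (8, 6, 4), (8, 9, 6), (9, 4, 3)]


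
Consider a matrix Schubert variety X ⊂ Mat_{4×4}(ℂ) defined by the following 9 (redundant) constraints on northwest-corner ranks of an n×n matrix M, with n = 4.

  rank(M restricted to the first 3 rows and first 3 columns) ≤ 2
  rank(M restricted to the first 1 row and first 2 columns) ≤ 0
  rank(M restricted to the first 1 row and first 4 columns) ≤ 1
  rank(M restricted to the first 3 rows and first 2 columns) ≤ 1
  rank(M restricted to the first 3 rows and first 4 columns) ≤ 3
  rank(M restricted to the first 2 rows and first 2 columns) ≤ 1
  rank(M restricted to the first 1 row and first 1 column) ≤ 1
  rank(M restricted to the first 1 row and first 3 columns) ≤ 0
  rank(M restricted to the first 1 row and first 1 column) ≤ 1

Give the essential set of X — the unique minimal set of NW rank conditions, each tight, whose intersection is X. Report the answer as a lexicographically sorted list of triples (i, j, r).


Reconstructing r_w from the 9 given conditions:

  i=1: 0, 0, 0, 1
  i=2: 1, 1, 1, 2
  i=3: 1, 1, 2, 3
  i=4: 1, 2, 3, 4

the unique w with this rank table is (4, 1, 3, 2).

ℓ(w)=4; the 2 essential cells (i,j,r):

[(1, 3, 0), (3, 2, 1)]


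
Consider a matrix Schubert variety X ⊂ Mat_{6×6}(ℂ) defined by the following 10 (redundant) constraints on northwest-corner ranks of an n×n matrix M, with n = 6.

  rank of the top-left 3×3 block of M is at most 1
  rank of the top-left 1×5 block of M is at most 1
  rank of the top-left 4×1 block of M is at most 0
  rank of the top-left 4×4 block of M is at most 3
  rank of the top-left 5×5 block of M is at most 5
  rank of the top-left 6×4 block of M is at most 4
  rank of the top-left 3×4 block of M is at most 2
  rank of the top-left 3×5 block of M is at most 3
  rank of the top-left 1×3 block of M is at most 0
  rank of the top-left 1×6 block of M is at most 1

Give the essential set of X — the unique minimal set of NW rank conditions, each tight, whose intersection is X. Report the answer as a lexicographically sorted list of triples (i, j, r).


Rank table r_w(6×6) implied by the 10 constraints:

  i=1: 0 | 0 | 0 | 1 | 1 | 1
  i=2: 0 | 1 | 1 | 2 | 2 | 2
  i=3: 0 | 1 | 1 | 2 | 3 | 3
  i=4: 0 | 1 | 2 | 3 | 4 | 4
  i=5: 1 | 2 | 3 | 4 | 5 | 5
  i=6: 1 | 2 | 3 | 4 | 5 | 6

second differences of R give the permutation w = (4, 2, 5, 3, 1, 6).

Rothe diagram D(w) (7 cells), 3 SE-corners (essential conditions):

[(1, 3, 0), (3, 3, 1), (4, 1, 0)]


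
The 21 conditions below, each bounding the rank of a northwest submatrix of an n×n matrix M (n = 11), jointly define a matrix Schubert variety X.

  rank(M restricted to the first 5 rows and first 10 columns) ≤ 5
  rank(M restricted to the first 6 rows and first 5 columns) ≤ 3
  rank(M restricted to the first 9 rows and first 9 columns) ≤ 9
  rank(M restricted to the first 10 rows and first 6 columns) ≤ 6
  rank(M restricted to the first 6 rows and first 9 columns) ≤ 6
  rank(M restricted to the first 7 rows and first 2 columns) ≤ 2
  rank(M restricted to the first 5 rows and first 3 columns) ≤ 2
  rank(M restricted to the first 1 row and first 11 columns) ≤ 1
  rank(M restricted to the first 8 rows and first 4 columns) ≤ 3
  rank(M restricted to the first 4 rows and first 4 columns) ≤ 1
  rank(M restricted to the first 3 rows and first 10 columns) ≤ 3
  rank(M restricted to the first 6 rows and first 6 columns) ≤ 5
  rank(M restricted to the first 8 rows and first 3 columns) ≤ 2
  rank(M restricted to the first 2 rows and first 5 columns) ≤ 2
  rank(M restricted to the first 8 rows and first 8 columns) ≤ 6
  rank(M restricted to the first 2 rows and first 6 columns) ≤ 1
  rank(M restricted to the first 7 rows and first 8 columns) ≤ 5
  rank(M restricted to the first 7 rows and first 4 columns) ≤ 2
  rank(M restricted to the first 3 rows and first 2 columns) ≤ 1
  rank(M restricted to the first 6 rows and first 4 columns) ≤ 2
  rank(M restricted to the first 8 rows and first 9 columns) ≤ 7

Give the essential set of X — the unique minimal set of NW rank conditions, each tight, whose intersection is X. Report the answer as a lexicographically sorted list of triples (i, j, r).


The tightest implied rank at each (i,j), from the 21 conditions:

  row 1: 1 1 1 1 1 1 1 1 1 1 1
  row 2: 1 1 1 1 1 1 2 2 2 2 2
  row 3: 1 1 1 1 2 2 3 3 3 3 3
  row 4: 1 1 1 1 2 3 4 4 4 4 4
  row 5: 1 2 2 2 3 4 5 5 5 5 5
  row 6: 1 2 2 2 3 4 5 5 6 6 6
  row 7: 1 2 2 2 3 4 5 5 6 7 7
  row 8: 1 2 2 3 4 5 6 6 7 8 8
  row 9: 1 2 3 4 5 6 7 7 8 9 9
  row 10: 1 2 3 4 5 6 7 8 9 10 10
  row 11: 1 2 3 4 5 6 7 8 9 10 11

hence w(1..11) = (1, 7, 5, 6, 2, 9, 10, 4, 3, 8, 11).

D(w) has 18 cells with 5 SE-corners; essential set:

[(2, 6, 1), (4, 4, 1), (7, 4, 2), (7, 8, 5), (8, 3, 2)]


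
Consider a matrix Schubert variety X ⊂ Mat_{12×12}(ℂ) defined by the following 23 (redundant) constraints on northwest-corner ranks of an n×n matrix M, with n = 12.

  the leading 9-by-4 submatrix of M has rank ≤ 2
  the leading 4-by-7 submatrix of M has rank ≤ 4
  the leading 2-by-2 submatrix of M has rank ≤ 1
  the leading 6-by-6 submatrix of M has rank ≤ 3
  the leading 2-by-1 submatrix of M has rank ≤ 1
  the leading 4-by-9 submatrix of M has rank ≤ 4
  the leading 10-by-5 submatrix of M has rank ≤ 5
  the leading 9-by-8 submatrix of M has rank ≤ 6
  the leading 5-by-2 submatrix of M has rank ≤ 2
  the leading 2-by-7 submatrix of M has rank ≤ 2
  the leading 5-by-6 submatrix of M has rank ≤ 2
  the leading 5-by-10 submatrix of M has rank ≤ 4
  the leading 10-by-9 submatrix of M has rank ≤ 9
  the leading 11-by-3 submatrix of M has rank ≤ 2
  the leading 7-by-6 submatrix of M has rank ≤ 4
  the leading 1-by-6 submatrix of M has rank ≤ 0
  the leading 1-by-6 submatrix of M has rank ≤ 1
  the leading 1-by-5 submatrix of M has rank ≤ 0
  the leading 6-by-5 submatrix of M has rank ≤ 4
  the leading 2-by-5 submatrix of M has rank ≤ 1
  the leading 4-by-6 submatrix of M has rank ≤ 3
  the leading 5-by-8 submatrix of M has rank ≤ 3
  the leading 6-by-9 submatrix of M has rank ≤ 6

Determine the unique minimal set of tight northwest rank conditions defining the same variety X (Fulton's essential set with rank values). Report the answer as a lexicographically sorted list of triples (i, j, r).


Recovering R(i,j) via the rank-extension bound from the 23 conditions:

  row 1: 0 0 0 0 0 0 1 1 1 1 1 1
  row 2: 1 1 1 1 1 1 2 2 2 2 2 2
  row 3: 1 2 2 2 2 2 3 3 3 3 3 3
  row 4: 1 2 2 2 2 2 3 3 4 4 4 4
  row 5: 1 2 2 2 2 2 3 3 4 4 5 5
  row 6: 1 2 2 2 3 3 4 4 5 5 6 6
  row 7: 1 2 2 2 3 4 5 5 6 6 7 7
  row 8: 1 2 2 2 3 4 5 6 7 7 8 8
  row 9: 1 2 2 2 3 4 5 6 7 8 9 9
  row 10: 1 2 2 3 4 5 6 7 8 9 10 10
  row 11: 1 2 2 3 4 5 6 7 8 9 10 11
  row 12: 1 2 3 4 5 6 7 8 9 10 11 12

reading off 1-entries of Δ²R: w = (7, 1, 2, 9, 11, 5, 6, 8, 10, 4, 12, 3).

Fulton essential set (6 of the 27 Rothe cells):

[(1, 6, 0), (5, 6, 2), (5, 8, 3), (5, 10, 4), (9, 4, 2), (11, 3, 2)]


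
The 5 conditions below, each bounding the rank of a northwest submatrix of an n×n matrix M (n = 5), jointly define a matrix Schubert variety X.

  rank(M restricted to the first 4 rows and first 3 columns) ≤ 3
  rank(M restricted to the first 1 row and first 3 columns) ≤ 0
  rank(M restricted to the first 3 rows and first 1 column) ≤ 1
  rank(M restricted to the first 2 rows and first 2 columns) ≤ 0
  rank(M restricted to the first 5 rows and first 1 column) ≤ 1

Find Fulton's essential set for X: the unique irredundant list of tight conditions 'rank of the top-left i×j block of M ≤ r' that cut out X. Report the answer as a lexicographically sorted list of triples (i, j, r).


Propagating the 5 rank bounds to every northwest block:

  row 1: 0 0 0 1 1
  row 2: 0 0 1 2 2
  row 3: 1 1 2 3 3
  row 4: 1 2 3 4 4
  row 5: 1 2 3 4 5

second differences of R give the permutation w = (4, 3, 1, 2, 5).

|D(w)|=5, |Ess(w)|=2:

[(1, 3, 0), (2, 2, 0)]


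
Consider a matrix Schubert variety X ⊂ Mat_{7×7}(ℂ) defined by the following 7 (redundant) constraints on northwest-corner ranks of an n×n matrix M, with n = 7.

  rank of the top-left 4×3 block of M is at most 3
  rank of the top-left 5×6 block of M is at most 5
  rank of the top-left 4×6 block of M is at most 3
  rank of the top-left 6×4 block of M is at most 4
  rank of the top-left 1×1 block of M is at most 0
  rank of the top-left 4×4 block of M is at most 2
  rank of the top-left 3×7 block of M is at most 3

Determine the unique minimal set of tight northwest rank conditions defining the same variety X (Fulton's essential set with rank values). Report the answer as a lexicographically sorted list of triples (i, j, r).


Propagating the 7 rank bounds to every northwest block:

  i=1: 0  1  1  1  1  1  1
  i=2: 1  2  2  2  2  2  2
  i=3: 1  2  2  2  3  3  3
  i=4: 1  2  2  2  3  3  4
  i=5: 1  2  3  3  4  4  5
  i=6: 1  2  3  4  5  5  6
  i=7: 1  2  3  4  5  6  7

so w = (2, 1, 5, 7, 3, 4, 6).

Rothe diagram D(w) (6 cells), 3 SE-corners (essential conditions):

[(1, 1, 0), (4, 4, 2), (4, 6, 3)]


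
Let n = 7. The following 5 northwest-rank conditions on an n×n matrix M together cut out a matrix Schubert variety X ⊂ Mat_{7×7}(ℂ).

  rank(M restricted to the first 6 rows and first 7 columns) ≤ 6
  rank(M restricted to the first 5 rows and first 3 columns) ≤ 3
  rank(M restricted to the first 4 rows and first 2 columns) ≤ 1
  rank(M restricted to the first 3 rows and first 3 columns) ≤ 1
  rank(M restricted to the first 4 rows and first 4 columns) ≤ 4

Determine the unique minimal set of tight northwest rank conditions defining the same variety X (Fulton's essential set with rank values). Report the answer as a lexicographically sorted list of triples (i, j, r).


Computing R[i][j] = min implied NW-rank bound (n=7, 5 conditions):

  1 | 1 | 1 | 1 | 1 | 1 | 1
  1 | 1 | 1 | 2 | 2 | 2 | 2
  1 | 1 | 1 | 2 | 3 | 3 | 3
  1 | 1 | 2 | 3 | 4 | 4 | 4
  1 | 2 | 3 | 4 | 5 | 5 | 5
  1 | 2 | 3 | 4 | 5 | 6 | 6
  1 | 2 | 3 | 4 | 5 | 6 | 7

reading off 1-entries of Δ²R: w = (1, 4, 5, 3, 2, 6, 7).

2 SE-corners of the 5-cell Rothe diagram give Ess(w):

[(3, 3, 1), (4, 2, 1)]


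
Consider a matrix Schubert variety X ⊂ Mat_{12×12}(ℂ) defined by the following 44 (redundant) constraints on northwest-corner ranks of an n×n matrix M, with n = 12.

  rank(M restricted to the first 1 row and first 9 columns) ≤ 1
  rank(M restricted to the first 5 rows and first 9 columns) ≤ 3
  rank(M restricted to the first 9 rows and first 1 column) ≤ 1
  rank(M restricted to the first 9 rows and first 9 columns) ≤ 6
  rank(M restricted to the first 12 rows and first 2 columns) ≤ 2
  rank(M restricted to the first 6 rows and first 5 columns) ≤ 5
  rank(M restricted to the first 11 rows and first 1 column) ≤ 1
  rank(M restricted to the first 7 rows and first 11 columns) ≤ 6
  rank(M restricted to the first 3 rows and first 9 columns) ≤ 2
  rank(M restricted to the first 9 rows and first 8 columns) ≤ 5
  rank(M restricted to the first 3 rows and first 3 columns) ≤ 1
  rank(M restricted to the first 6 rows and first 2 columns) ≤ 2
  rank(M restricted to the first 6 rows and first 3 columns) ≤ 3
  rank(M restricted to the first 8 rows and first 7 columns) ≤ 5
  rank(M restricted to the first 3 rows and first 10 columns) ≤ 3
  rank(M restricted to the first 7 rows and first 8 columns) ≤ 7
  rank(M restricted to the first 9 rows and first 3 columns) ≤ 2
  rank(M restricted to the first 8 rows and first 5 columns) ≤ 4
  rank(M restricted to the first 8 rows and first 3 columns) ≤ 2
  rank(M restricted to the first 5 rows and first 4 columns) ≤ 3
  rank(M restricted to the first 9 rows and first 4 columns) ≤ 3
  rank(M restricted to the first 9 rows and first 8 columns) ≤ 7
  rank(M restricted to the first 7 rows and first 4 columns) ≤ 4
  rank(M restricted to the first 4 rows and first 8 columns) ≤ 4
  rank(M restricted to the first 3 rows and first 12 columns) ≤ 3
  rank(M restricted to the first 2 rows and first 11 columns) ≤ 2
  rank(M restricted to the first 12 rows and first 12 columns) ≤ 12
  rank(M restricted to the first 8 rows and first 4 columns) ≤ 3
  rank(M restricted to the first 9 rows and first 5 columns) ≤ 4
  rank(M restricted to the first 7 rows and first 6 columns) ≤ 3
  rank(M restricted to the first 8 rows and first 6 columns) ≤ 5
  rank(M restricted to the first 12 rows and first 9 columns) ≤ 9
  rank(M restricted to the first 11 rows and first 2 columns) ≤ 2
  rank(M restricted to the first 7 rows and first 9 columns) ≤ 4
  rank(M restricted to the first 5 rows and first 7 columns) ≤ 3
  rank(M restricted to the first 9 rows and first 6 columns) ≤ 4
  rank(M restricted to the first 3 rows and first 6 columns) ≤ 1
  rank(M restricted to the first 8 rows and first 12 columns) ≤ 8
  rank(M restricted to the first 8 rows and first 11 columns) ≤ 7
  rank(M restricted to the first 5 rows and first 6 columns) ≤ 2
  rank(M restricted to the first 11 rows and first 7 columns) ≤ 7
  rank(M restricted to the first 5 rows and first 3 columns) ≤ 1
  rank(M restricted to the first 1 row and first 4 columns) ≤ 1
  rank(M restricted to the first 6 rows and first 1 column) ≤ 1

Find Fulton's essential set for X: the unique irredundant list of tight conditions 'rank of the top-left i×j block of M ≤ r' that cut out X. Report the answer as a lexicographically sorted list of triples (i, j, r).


Reconstructing r_w from the 44 given conditions:

  R[1]: 1 1 1 1 1 1 1 1 1 1 1 1
  R[2]: 1 1 1 1 1 1 2 2 2 2 2 2
  R[3]: 1 1 1 1 1 1 2 2 2 3 3 3
  R[4]: 1 1 1 2 2 2 3 3 3 4 4 4
  R[5]: 1 1 1 2 2 2 3 3 3 4 5 5
  R[6]: 1 2 2 3 3 3 4 4 4 5 6 6
  R[7]: 1 2 2 3 3 3 4 4 4 5 6 7
  R[8]: 1 2 2 3 4 4 5 5 5 6 7 8
  R[9]: 1 2 2 3 4 4 5 5 6 7 8 9
  R[10]: 1 2 3 4 5 5 6 6 7 8 9 10
  R[11]: 1 2 3 4 5 6 7 7 8 9 10 11
  R[12]: 1 2 3 4 5 6 7 8 9 10 11 12

so w = (1, 7, 10, 4, 11, 2, 12, 5, 9, 3, 6, 8).

Fulton essential set (10 of the 29 Rothe cells):

[(3, 6, 1), (3, 9, 2), (5, 3, 1), (5, 6, 2), (5, 9, 3), (7, 6, 3), (7, 9, 4), (9, 3, 2), (9, 6, 4), (9, 8, 5)]


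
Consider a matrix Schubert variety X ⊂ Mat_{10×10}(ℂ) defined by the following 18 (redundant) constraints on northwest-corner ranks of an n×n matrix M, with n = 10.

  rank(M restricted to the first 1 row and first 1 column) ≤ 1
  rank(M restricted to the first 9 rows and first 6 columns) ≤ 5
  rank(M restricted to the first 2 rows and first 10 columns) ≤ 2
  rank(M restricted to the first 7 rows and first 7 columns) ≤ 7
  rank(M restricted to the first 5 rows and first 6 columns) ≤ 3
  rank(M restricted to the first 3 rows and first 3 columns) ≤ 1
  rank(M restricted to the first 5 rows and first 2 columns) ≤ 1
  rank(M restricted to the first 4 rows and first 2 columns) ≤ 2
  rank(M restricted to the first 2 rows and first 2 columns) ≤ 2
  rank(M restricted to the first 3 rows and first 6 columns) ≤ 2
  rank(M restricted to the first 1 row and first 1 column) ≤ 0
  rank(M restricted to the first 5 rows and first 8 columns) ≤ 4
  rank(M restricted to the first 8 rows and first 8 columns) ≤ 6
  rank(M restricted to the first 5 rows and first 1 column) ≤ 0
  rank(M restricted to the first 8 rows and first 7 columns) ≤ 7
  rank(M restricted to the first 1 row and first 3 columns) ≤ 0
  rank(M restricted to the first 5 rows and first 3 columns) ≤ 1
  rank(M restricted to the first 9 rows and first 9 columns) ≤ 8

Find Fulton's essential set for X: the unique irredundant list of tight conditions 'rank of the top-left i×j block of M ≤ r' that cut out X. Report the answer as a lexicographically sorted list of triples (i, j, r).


Propagating the 18 rank bounds to every northwest block:

  0, 0, 0, 1, 1, 1, 1, 1, 1, 1
  0, 1, 1, 2, 2, 2, 2, 2, 2, 2
  0, 1, 1, 2, 2, 2, 3, 3, 3, 3
  0, 1, 1, 2, 3, 3, 4, 4, 4, 4
  0, 1, 1, 2, 3, 3, 4, 4, 5, 5
  1, 2, 2, 3, 4, 4, 5, 5, 6, 6
  1, 2, 3, 4, 5, 5, 6, 6, 7, 7
  1, 2, 3, 4, 5, 5, 6, 6, 7, 8
  1, 2, 3, 4, 5, 5, 6, 7, 8, 9
  1, 2, 3, 4, 5, 6, 7, 8, 9, 10

reading off 1-entries of Δ²R: w = (4, 2, 7, 5, 9, 1, 3, 10, 8, 6).

|D(w)|=17, |Ess(w)|=8:

[(1, 3, 0), (3, 6, 2), (5, 1, 0), (5, 3, 1), (5, 6, 3), (5, 8, 4), (8, 8, 6), (9, 6, 5)]


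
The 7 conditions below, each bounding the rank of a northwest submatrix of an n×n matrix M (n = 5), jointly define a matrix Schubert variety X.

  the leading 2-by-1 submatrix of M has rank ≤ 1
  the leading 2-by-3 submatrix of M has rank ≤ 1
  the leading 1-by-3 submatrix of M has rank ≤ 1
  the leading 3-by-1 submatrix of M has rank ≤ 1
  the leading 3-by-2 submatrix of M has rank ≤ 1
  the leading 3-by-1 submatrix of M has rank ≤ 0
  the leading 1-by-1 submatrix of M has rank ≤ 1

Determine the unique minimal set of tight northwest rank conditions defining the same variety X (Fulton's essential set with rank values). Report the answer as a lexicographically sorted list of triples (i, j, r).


Propagating the 7 rank bounds to every northwest block:

  i=1: 0 | 1 | 1 | 1 | 1
  i=2: 0 | 1 | 1 | 2 | 2
  i=3: 0 | 1 | 2 | 3 | 3
  i=4: 1 | 2 | 3 | 4 | 4
  i=5: 1 | 2 | 3 | 4 | 5

hence w(1..5) = (2, 4, 3, 1, 5).

ℓ(w)=4; the 2 essential cells (i,j,r):

[(2, 3, 1), (3, 1, 0)]


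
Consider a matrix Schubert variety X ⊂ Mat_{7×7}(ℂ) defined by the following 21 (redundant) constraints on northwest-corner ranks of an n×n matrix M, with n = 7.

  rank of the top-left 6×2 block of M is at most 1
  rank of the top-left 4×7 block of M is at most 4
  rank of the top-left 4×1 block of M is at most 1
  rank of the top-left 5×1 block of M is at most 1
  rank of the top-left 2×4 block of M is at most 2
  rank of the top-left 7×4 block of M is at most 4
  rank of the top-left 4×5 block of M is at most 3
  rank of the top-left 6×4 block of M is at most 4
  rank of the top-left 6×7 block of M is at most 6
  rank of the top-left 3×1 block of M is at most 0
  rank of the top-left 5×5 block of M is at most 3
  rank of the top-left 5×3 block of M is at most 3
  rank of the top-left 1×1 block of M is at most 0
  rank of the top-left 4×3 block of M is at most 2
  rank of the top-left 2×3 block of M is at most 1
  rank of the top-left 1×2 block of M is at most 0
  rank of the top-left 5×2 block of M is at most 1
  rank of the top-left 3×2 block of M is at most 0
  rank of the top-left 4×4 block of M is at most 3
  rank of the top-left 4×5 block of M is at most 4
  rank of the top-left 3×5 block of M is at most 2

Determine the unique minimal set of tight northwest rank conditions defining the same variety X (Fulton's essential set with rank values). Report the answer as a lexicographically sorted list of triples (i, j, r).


Reconstructing r_w from the 21 given conditions:

  i=1: 0 0 1 1 1 1 1
  i=2: 0 0 1 2 2 2 2
  i=3: 0 0 1 2 2 3 3
  i=4: 1 1 2 3 3 4 4
  i=5: 1 1 2 3 3 4 5
  i=6: 1 1 2 3 4 5 6
  i=7: 1 2 3 4 5 6 7

so w = (3, 4, 6, 1, 7, 5, 2).

4 SE-corners of the 10-cell Rothe diagram give Ess(w):

[(3, 2, 0), (3, 5, 2), (5, 5, 3), (6, 2, 1)]
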